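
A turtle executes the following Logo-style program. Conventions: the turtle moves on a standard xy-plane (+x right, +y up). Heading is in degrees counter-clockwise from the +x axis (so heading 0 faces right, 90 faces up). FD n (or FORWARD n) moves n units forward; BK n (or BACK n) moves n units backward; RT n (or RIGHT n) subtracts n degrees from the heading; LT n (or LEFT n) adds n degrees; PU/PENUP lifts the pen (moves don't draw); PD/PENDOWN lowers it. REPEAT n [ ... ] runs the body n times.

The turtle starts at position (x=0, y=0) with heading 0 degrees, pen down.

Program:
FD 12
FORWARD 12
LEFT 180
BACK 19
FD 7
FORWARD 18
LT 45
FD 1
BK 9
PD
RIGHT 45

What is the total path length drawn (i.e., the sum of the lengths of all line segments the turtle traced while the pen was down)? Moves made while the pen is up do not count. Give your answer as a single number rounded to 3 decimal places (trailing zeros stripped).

Executing turtle program step by step:
Start: pos=(0,0), heading=0, pen down
FD 12: (0,0) -> (12,0) [heading=0, draw]
FD 12: (12,0) -> (24,0) [heading=0, draw]
LT 180: heading 0 -> 180
BK 19: (24,0) -> (43,0) [heading=180, draw]
FD 7: (43,0) -> (36,0) [heading=180, draw]
FD 18: (36,0) -> (18,0) [heading=180, draw]
LT 45: heading 180 -> 225
FD 1: (18,0) -> (17.293,-0.707) [heading=225, draw]
BK 9: (17.293,-0.707) -> (23.657,5.657) [heading=225, draw]
PD: pen down
RT 45: heading 225 -> 180
Final: pos=(23.657,5.657), heading=180, 7 segment(s) drawn

Segment lengths:
  seg 1: (0,0) -> (12,0), length = 12
  seg 2: (12,0) -> (24,0), length = 12
  seg 3: (24,0) -> (43,0), length = 19
  seg 4: (43,0) -> (36,0), length = 7
  seg 5: (36,0) -> (18,0), length = 18
  seg 6: (18,0) -> (17.293,-0.707), length = 1
  seg 7: (17.293,-0.707) -> (23.657,5.657), length = 9
Total = 78

Answer: 78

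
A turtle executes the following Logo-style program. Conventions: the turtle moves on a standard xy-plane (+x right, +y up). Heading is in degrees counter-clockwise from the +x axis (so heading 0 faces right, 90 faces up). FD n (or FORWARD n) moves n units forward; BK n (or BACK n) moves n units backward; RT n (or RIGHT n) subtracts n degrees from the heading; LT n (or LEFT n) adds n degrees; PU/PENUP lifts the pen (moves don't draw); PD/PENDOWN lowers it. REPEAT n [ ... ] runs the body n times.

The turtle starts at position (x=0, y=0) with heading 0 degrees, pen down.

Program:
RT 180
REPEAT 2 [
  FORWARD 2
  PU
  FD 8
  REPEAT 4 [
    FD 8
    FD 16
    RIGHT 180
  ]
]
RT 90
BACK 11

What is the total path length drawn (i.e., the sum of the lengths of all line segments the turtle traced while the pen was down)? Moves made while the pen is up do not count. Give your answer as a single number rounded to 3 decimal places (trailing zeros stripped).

Executing turtle program step by step:
Start: pos=(0,0), heading=0, pen down
RT 180: heading 0 -> 180
REPEAT 2 [
  -- iteration 1/2 --
  FD 2: (0,0) -> (-2,0) [heading=180, draw]
  PU: pen up
  FD 8: (-2,0) -> (-10,0) [heading=180, move]
  REPEAT 4 [
    -- iteration 1/4 --
    FD 8: (-10,0) -> (-18,0) [heading=180, move]
    FD 16: (-18,0) -> (-34,0) [heading=180, move]
    RT 180: heading 180 -> 0
    -- iteration 2/4 --
    FD 8: (-34,0) -> (-26,0) [heading=0, move]
    FD 16: (-26,0) -> (-10,0) [heading=0, move]
    RT 180: heading 0 -> 180
    -- iteration 3/4 --
    FD 8: (-10,0) -> (-18,0) [heading=180, move]
    FD 16: (-18,0) -> (-34,0) [heading=180, move]
    RT 180: heading 180 -> 0
    -- iteration 4/4 --
    FD 8: (-34,0) -> (-26,0) [heading=0, move]
    FD 16: (-26,0) -> (-10,0) [heading=0, move]
    RT 180: heading 0 -> 180
  ]
  -- iteration 2/2 --
  FD 2: (-10,0) -> (-12,0) [heading=180, move]
  PU: pen up
  FD 8: (-12,0) -> (-20,0) [heading=180, move]
  REPEAT 4 [
    -- iteration 1/4 --
    FD 8: (-20,0) -> (-28,0) [heading=180, move]
    FD 16: (-28,0) -> (-44,0) [heading=180, move]
    RT 180: heading 180 -> 0
    -- iteration 2/4 --
    FD 8: (-44,0) -> (-36,0) [heading=0, move]
    FD 16: (-36,0) -> (-20,0) [heading=0, move]
    RT 180: heading 0 -> 180
    -- iteration 3/4 --
    FD 8: (-20,0) -> (-28,0) [heading=180, move]
    FD 16: (-28,0) -> (-44,0) [heading=180, move]
    RT 180: heading 180 -> 0
    -- iteration 4/4 --
    FD 8: (-44,0) -> (-36,0) [heading=0, move]
    FD 16: (-36,0) -> (-20,0) [heading=0, move]
    RT 180: heading 0 -> 180
  ]
]
RT 90: heading 180 -> 90
BK 11: (-20,0) -> (-20,-11) [heading=90, move]
Final: pos=(-20,-11), heading=90, 1 segment(s) drawn

Segment lengths:
  seg 1: (0,0) -> (-2,0), length = 2
Total = 2

Answer: 2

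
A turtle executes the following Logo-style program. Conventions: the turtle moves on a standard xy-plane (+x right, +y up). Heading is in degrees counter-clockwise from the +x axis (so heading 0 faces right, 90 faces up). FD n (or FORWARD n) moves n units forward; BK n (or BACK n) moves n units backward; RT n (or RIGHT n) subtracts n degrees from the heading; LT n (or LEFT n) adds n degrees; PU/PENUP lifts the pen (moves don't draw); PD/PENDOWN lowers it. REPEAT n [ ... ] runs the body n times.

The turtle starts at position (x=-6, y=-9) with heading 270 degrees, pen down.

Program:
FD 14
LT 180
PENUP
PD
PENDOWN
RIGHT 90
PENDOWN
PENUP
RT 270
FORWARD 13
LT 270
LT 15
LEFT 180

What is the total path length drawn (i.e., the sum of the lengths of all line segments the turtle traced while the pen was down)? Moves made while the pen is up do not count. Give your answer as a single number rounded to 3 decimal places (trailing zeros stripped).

Executing turtle program step by step:
Start: pos=(-6,-9), heading=270, pen down
FD 14: (-6,-9) -> (-6,-23) [heading=270, draw]
LT 180: heading 270 -> 90
PU: pen up
PD: pen down
PD: pen down
RT 90: heading 90 -> 0
PD: pen down
PU: pen up
RT 270: heading 0 -> 90
FD 13: (-6,-23) -> (-6,-10) [heading=90, move]
LT 270: heading 90 -> 0
LT 15: heading 0 -> 15
LT 180: heading 15 -> 195
Final: pos=(-6,-10), heading=195, 1 segment(s) drawn

Segment lengths:
  seg 1: (-6,-9) -> (-6,-23), length = 14
Total = 14

Answer: 14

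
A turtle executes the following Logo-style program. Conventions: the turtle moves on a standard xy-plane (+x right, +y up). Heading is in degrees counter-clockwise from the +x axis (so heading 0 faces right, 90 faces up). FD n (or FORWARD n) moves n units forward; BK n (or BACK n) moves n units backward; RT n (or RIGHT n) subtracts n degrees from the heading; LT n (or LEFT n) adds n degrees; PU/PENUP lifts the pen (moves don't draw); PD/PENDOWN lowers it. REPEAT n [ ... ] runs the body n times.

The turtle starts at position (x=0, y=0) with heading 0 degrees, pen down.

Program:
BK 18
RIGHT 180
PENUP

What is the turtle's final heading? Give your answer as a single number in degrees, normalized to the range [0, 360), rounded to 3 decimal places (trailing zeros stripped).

Answer: 180

Derivation:
Executing turtle program step by step:
Start: pos=(0,0), heading=0, pen down
BK 18: (0,0) -> (-18,0) [heading=0, draw]
RT 180: heading 0 -> 180
PU: pen up
Final: pos=(-18,0), heading=180, 1 segment(s) drawn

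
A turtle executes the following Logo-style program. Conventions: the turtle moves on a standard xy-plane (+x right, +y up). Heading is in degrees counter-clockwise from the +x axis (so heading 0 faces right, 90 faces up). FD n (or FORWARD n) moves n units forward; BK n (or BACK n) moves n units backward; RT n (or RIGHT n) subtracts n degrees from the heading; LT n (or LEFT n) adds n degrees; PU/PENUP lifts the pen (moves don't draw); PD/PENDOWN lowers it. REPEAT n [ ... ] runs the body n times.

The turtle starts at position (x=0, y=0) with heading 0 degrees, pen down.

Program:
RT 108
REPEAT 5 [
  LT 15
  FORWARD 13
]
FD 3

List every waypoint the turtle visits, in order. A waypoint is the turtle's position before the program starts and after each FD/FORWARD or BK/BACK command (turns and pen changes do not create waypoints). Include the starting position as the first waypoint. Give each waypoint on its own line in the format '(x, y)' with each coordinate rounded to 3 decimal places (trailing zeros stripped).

Executing turtle program step by step:
Start: pos=(0,0), heading=0, pen down
RT 108: heading 0 -> 252
REPEAT 5 [
  -- iteration 1/5 --
  LT 15: heading 252 -> 267
  FD 13: (0,0) -> (-0.68,-12.982) [heading=267, draw]
  -- iteration 2/5 --
  LT 15: heading 267 -> 282
  FD 13: (-0.68,-12.982) -> (2.022,-25.698) [heading=282, draw]
  -- iteration 3/5 --
  LT 15: heading 282 -> 297
  FD 13: (2.022,-25.698) -> (7.924,-37.281) [heading=297, draw]
  -- iteration 4/5 --
  LT 15: heading 297 -> 312
  FD 13: (7.924,-37.281) -> (16.623,-46.942) [heading=312, draw]
  -- iteration 5/5 --
  LT 15: heading 312 -> 327
  FD 13: (16.623,-46.942) -> (27.526,-54.022) [heading=327, draw]
]
FD 3: (27.526,-54.022) -> (30.042,-55.656) [heading=327, draw]
Final: pos=(30.042,-55.656), heading=327, 6 segment(s) drawn
Waypoints (7 total):
(0, 0)
(-0.68, -12.982)
(2.022, -25.698)
(7.924, -37.281)
(16.623, -46.942)
(27.526, -54.022)
(30.042, -55.656)

Answer: (0, 0)
(-0.68, -12.982)
(2.022, -25.698)
(7.924, -37.281)
(16.623, -46.942)
(27.526, -54.022)
(30.042, -55.656)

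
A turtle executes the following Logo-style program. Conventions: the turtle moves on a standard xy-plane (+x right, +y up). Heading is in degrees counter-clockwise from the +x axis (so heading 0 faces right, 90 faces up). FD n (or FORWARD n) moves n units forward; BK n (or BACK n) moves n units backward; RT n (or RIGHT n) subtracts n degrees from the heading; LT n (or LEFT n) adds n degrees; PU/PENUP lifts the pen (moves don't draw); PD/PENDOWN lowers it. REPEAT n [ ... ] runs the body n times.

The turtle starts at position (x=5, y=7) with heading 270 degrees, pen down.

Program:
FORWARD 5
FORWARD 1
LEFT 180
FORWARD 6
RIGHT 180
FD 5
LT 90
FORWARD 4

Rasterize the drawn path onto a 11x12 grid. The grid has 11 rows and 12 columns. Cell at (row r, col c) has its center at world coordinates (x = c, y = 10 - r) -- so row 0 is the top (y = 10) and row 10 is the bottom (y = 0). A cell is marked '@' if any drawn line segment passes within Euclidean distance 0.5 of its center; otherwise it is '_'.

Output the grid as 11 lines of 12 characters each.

Answer: ____________
____________
____________
_____@______
_____@______
_____@______
_____@______
_____@______
_____@@@@@__
_____@______
____________

Derivation:
Segment 0: (5,7) -> (5,2)
Segment 1: (5,2) -> (5,1)
Segment 2: (5,1) -> (5,7)
Segment 3: (5,7) -> (5,2)
Segment 4: (5,2) -> (9,2)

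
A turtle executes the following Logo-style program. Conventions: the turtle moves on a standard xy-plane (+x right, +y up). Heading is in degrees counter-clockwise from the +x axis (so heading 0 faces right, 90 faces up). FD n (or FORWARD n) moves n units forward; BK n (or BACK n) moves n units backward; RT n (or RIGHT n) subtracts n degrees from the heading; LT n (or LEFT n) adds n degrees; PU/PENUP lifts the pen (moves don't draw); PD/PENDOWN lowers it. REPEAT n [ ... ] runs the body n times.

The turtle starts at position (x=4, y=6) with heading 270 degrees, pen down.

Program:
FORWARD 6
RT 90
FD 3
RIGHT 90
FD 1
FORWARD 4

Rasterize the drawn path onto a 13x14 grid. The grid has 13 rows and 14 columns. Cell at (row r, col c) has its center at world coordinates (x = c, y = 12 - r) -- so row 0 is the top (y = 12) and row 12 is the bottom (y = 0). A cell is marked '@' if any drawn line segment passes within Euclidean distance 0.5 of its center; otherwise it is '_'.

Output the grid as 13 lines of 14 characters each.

Segment 0: (4,6) -> (4,0)
Segment 1: (4,0) -> (1,0)
Segment 2: (1,0) -> (1,1)
Segment 3: (1,1) -> (1,5)

Answer: ______________
______________
______________
______________
______________
______________
____@_________
_@__@_________
_@__@_________
_@__@_________
_@__@_________
_@__@_________
_@@@@_________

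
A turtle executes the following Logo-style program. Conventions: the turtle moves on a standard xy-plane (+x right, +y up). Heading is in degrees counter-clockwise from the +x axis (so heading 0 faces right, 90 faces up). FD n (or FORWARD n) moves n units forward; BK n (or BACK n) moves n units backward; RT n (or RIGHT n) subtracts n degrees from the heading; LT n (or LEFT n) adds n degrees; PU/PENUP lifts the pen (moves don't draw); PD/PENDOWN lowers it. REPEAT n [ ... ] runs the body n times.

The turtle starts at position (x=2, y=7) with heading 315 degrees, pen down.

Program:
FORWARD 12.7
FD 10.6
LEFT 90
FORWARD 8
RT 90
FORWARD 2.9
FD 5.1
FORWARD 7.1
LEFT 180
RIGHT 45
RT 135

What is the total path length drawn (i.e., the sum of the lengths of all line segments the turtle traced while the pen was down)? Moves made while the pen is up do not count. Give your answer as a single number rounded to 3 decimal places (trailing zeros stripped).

Executing turtle program step by step:
Start: pos=(2,7), heading=315, pen down
FD 12.7: (2,7) -> (10.98,-1.98) [heading=315, draw]
FD 10.6: (10.98,-1.98) -> (18.476,-9.476) [heading=315, draw]
LT 90: heading 315 -> 45
FD 8: (18.476,-9.476) -> (24.132,-3.819) [heading=45, draw]
RT 90: heading 45 -> 315
FD 2.9: (24.132,-3.819) -> (26.183,-5.869) [heading=315, draw]
FD 5.1: (26.183,-5.869) -> (29.789,-9.476) [heading=315, draw]
FD 7.1: (29.789,-9.476) -> (34.81,-14.496) [heading=315, draw]
LT 180: heading 315 -> 135
RT 45: heading 135 -> 90
RT 135: heading 90 -> 315
Final: pos=(34.81,-14.496), heading=315, 6 segment(s) drawn

Segment lengths:
  seg 1: (2,7) -> (10.98,-1.98), length = 12.7
  seg 2: (10.98,-1.98) -> (18.476,-9.476), length = 10.6
  seg 3: (18.476,-9.476) -> (24.132,-3.819), length = 8
  seg 4: (24.132,-3.819) -> (26.183,-5.869), length = 2.9
  seg 5: (26.183,-5.869) -> (29.789,-9.476), length = 5.1
  seg 6: (29.789,-9.476) -> (34.81,-14.496), length = 7.1
Total = 46.4

Answer: 46.4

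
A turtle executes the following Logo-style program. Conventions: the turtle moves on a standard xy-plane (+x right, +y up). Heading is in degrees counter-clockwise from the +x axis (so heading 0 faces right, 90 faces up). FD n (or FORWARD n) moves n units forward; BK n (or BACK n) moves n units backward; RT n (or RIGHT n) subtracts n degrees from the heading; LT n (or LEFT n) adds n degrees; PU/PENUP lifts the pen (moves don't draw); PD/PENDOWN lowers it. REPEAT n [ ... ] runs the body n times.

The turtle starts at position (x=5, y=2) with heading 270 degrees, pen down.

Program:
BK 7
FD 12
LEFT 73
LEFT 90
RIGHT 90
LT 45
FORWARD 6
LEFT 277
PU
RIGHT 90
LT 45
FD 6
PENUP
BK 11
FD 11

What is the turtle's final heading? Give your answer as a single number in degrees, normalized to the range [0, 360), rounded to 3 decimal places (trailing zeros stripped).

Executing turtle program step by step:
Start: pos=(5,2), heading=270, pen down
BK 7: (5,2) -> (5,9) [heading=270, draw]
FD 12: (5,9) -> (5,-3) [heading=270, draw]
LT 73: heading 270 -> 343
LT 90: heading 343 -> 73
RT 90: heading 73 -> 343
LT 45: heading 343 -> 28
FD 6: (5,-3) -> (10.298,-0.183) [heading=28, draw]
LT 277: heading 28 -> 305
PU: pen up
RT 90: heading 305 -> 215
LT 45: heading 215 -> 260
FD 6: (10.298,-0.183) -> (9.256,-6.092) [heading=260, move]
PU: pen up
BK 11: (9.256,-6.092) -> (11.166,4.741) [heading=260, move]
FD 11: (11.166,4.741) -> (9.256,-6.092) [heading=260, move]
Final: pos=(9.256,-6.092), heading=260, 3 segment(s) drawn

Answer: 260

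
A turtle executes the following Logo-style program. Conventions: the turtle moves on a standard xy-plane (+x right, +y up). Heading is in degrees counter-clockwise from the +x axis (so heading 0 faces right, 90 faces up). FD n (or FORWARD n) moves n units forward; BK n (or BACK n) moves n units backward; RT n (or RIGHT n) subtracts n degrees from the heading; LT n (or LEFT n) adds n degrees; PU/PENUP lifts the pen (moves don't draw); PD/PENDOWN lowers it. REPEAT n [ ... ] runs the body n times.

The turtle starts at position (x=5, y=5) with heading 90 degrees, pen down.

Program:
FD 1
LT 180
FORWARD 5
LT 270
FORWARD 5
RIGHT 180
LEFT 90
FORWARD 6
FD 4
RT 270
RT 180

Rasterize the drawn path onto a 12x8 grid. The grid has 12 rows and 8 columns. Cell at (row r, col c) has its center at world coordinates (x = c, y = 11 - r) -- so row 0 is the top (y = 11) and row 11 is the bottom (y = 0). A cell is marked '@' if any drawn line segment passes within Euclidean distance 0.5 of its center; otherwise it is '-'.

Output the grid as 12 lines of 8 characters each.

Segment 0: (5,5) -> (5,6)
Segment 1: (5,6) -> (5,1)
Segment 2: (5,1) -> (-0,1)
Segment 3: (-0,1) -> (0,7)
Segment 4: (0,7) -> (0,11)

Answer: @-------
@-------
@-------
@-------
@-------
@----@--
@----@--
@----@--
@----@--
@----@--
@@@@@@--
--------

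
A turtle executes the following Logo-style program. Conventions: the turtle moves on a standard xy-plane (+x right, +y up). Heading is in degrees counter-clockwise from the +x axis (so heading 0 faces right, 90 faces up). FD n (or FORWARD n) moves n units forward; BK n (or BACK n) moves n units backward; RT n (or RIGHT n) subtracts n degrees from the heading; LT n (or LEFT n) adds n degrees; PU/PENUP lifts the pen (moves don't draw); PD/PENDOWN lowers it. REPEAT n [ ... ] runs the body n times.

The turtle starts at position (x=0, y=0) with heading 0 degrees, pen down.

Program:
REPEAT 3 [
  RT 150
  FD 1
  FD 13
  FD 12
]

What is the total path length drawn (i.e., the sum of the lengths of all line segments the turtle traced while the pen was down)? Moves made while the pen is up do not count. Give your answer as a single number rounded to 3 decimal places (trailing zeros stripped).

Executing turtle program step by step:
Start: pos=(0,0), heading=0, pen down
REPEAT 3 [
  -- iteration 1/3 --
  RT 150: heading 0 -> 210
  FD 1: (0,0) -> (-0.866,-0.5) [heading=210, draw]
  FD 13: (-0.866,-0.5) -> (-12.124,-7) [heading=210, draw]
  FD 12: (-12.124,-7) -> (-22.517,-13) [heading=210, draw]
  -- iteration 2/3 --
  RT 150: heading 210 -> 60
  FD 1: (-22.517,-13) -> (-22.017,-12.134) [heading=60, draw]
  FD 13: (-22.017,-12.134) -> (-15.517,-0.876) [heading=60, draw]
  FD 12: (-15.517,-0.876) -> (-9.517,9.517) [heading=60, draw]
  -- iteration 3/3 --
  RT 150: heading 60 -> 270
  FD 1: (-9.517,9.517) -> (-9.517,8.517) [heading=270, draw]
  FD 13: (-9.517,8.517) -> (-9.517,-4.483) [heading=270, draw]
  FD 12: (-9.517,-4.483) -> (-9.517,-16.483) [heading=270, draw]
]
Final: pos=(-9.517,-16.483), heading=270, 9 segment(s) drawn

Segment lengths:
  seg 1: (0,0) -> (-0.866,-0.5), length = 1
  seg 2: (-0.866,-0.5) -> (-12.124,-7), length = 13
  seg 3: (-12.124,-7) -> (-22.517,-13), length = 12
  seg 4: (-22.517,-13) -> (-22.017,-12.134), length = 1
  seg 5: (-22.017,-12.134) -> (-15.517,-0.876), length = 13
  seg 6: (-15.517,-0.876) -> (-9.517,9.517), length = 12
  seg 7: (-9.517,9.517) -> (-9.517,8.517), length = 1
  seg 8: (-9.517,8.517) -> (-9.517,-4.483), length = 13
  seg 9: (-9.517,-4.483) -> (-9.517,-16.483), length = 12
Total = 78

Answer: 78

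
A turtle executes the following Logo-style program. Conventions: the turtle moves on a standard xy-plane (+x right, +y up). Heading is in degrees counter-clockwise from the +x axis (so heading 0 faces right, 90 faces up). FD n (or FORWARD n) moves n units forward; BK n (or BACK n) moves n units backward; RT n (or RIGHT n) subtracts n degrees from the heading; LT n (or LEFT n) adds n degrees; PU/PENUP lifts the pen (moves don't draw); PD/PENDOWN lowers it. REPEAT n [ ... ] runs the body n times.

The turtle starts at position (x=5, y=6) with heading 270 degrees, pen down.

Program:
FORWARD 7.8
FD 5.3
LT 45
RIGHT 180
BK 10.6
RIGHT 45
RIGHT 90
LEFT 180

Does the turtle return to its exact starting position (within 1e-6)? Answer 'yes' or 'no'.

Executing turtle program step by step:
Start: pos=(5,6), heading=270, pen down
FD 7.8: (5,6) -> (5,-1.8) [heading=270, draw]
FD 5.3: (5,-1.8) -> (5,-7.1) [heading=270, draw]
LT 45: heading 270 -> 315
RT 180: heading 315 -> 135
BK 10.6: (5,-7.1) -> (12.495,-14.595) [heading=135, draw]
RT 45: heading 135 -> 90
RT 90: heading 90 -> 0
LT 180: heading 0 -> 180
Final: pos=(12.495,-14.595), heading=180, 3 segment(s) drawn

Start position: (5, 6)
Final position: (12.495, -14.595)
Distance = 21.917; >= 1e-6 -> NOT closed

Answer: no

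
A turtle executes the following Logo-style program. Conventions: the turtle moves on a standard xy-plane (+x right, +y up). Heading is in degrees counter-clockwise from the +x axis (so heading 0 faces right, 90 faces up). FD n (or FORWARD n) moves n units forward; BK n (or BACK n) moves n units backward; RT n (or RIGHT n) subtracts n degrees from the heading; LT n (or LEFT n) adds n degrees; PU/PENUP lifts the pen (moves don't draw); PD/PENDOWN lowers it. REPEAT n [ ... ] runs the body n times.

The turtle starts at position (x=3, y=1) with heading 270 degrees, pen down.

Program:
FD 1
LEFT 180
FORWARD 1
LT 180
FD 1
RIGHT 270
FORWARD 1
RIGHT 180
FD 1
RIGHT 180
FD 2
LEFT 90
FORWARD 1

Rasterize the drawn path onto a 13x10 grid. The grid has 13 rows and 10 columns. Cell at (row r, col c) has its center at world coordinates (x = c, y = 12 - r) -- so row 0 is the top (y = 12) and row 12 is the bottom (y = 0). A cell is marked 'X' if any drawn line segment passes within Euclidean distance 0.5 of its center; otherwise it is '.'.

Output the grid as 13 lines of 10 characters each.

Segment 0: (3,1) -> (3,0)
Segment 1: (3,0) -> (3,1)
Segment 2: (3,1) -> (3,0)
Segment 3: (3,0) -> (4,-0)
Segment 4: (4,-0) -> (3,-0)
Segment 5: (3,-0) -> (5,-0)
Segment 6: (5,-0) -> (5,1)

Answer: ..........
..........
..........
..........
..........
..........
..........
..........
..........
..........
..........
...X.X....
...XXX....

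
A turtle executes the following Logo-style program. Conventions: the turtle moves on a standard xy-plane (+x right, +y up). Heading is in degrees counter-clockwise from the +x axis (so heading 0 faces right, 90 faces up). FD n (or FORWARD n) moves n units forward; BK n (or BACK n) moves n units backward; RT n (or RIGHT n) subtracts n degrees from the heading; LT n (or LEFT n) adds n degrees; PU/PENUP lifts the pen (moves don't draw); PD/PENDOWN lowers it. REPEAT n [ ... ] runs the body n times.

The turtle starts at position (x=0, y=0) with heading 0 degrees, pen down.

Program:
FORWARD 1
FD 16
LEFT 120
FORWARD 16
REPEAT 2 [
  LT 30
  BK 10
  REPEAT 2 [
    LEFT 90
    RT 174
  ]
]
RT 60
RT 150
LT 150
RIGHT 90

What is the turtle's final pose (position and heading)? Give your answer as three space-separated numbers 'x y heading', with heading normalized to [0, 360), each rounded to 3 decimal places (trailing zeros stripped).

Executing turtle program step by step:
Start: pos=(0,0), heading=0, pen down
FD 1: (0,0) -> (1,0) [heading=0, draw]
FD 16: (1,0) -> (17,0) [heading=0, draw]
LT 120: heading 0 -> 120
FD 16: (17,0) -> (9,13.856) [heading=120, draw]
REPEAT 2 [
  -- iteration 1/2 --
  LT 30: heading 120 -> 150
  BK 10: (9,13.856) -> (17.66,8.856) [heading=150, draw]
  REPEAT 2 [
    -- iteration 1/2 --
    LT 90: heading 150 -> 240
    RT 174: heading 240 -> 66
    -- iteration 2/2 --
    LT 90: heading 66 -> 156
    RT 174: heading 156 -> 342
  ]
  -- iteration 2/2 --
  LT 30: heading 342 -> 12
  BK 10: (17.66,8.856) -> (7.879,6.777) [heading=12, draw]
  REPEAT 2 [
    -- iteration 1/2 --
    LT 90: heading 12 -> 102
    RT 174: heading 102 -> 288
    -- iteration 2/2 --
    LT 90: heading 288 -> 18
    RT 174: heading 18 -> 204
  ]
]
RT 60: heading 204 -> 144
RT 150: heading 144 -> 354
LT 150: heading 354 -> 144
RT 90: heading 144 -> 54
Final: pos=(7.879,6.777), heading=54, 5 segment(s) drawn

Answer: 7.879 6.777 54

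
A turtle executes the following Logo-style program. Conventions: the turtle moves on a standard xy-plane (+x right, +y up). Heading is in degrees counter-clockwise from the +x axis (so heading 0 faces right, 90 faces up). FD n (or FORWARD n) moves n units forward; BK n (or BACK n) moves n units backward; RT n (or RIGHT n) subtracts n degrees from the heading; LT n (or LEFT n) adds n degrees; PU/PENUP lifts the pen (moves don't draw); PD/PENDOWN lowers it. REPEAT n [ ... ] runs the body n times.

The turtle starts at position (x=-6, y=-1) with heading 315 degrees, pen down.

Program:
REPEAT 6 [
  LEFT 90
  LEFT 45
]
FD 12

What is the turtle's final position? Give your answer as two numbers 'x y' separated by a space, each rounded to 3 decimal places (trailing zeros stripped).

Answer: 2.485 7.485

Derivation:
Executing turtle program step by step:
Start: pos=(-6,-1), heading=315, pen down
REPEAT 6 [
  -- iteration 1/6 --
  LT 90: heading 315 -> 45
  LT 45: heading 45 -> 90
  -- iteration 2/6 --
  LT 90: heading 90 -> 180
  LT 45: heading 180 -> 225
  -- iteration 3/6 --
  LT 90: heading 225 -> 315
  LT 45: heading 315 -> 0
  -- iteration 4/6 --
  LT 90: heading 0 -> 90
  LT 45: heading 90 -> 135
  -- iteration 5/6 --
  LT 90: heading 135 -> 225
  LT 45: heading 225 -> 270
  -- iteration 6/6 --
  LT 90: heading 270 -> 0
  LT 45: heading 0 -> 45
]
FD 12: (-6,-1) -> (2.485,7.485) [heading=45, draw]
Final: pos=(2.485,7.485), heading=45, 1 segment(s) drawn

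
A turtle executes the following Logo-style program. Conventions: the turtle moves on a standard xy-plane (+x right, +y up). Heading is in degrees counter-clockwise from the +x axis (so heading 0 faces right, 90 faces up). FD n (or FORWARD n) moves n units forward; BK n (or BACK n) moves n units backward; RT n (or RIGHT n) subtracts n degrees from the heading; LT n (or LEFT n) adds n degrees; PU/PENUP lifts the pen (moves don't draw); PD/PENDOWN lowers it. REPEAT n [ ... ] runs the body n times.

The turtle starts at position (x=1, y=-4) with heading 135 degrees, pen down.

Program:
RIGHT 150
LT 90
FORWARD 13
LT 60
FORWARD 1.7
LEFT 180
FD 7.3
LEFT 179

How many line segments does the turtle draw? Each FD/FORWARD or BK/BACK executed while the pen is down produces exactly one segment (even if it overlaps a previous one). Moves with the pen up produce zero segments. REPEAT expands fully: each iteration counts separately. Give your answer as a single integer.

Answer: 3

Derivation:
Executing turtle program step by step:
Start: pos=(1,-4), heading=135, pen down
RT 150: heading 135 -> 345
LT 90: heading 345 -> 75
FD 13: (1,-4) -> (4.365,8.557) [heading=75, draw]
LT 60: heading 75 -> 135
FD 1.7: (4.365,8.557) -> (3.163,9.759) [heading=135, draw]
LT 180: heading 135 -> 315
FD 7.3: (3.163,9.759) -> (8.324,4.597) [heading=315, draw]
LT 179: heading 315 -> 134
Final: pos=(8.324,4.597), heading=134, 3 segment(s) drawn
Segments drawn: 3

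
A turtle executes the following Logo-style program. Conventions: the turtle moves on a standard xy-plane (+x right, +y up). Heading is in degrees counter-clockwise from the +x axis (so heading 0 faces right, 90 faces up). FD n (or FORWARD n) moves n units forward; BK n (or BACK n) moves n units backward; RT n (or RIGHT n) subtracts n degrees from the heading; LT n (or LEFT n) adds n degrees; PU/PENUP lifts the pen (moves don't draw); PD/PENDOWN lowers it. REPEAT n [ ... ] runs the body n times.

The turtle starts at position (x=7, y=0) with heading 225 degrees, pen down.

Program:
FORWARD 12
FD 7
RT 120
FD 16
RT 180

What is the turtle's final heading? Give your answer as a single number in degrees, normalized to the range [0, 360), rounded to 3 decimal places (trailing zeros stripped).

Executing turtle program step by step:
Start: pos=(7,0), heading=225, pen down
FD 12: (7,0) -> (-1.485,-8.485) [heading=225, draw]
FD 7: (-1.485,-8.485) -> (-6.435,-13.435) [heading=225, draw]
RT 120: heading 225 -> 105
FD 16: (-6.435,-13.435) -> (-10.576,2.02) [heading=105, draw]
RT 180: heading 105 -> 285
Final: pos=(-10.576,2.02), heading=285, 3 segment(s) drawn

Answer: 285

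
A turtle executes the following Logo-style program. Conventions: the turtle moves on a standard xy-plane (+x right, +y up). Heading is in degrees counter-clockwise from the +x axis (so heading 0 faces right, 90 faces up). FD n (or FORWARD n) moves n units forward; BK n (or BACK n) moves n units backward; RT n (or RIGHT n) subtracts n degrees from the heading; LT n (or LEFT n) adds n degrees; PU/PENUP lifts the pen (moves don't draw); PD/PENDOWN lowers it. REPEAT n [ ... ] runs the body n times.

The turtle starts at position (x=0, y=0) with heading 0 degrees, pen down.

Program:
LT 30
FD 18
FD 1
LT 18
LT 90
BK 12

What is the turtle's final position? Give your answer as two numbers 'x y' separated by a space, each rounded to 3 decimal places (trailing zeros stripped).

Executing turtle program step by step:
Start: pos=(0,0), heading=0, pen down
LT 30: heading 0 -> 30
FD 18: (0,0) -> (15.588,9) [heading=30, draw]
FD 1: (15.588,9) -> (16.454,9.5) [heading=30, draw]
LT 18: heading 30 -> 48
LT 90: heading 48 -> 138
BK 12: (16.454,9.5) -> (25.372,1.47) [heading=138, draw]
Final: pos=(25.372,1.47), heading=138, 3 segment(s) drawn

Answer: 25.372 1.47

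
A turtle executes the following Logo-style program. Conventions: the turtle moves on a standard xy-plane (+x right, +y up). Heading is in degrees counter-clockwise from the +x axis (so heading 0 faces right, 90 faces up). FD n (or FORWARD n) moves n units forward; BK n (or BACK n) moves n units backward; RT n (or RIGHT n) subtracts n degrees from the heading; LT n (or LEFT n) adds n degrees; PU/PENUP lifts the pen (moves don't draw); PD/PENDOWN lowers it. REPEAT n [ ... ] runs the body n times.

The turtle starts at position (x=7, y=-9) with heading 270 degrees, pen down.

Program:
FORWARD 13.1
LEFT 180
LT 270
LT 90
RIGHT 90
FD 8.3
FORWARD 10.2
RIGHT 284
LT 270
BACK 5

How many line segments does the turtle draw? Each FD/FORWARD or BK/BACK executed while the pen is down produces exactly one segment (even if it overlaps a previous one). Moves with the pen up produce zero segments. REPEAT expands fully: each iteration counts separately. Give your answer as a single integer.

Answer: 4

Derivation:
Executing turtle program step by step:
Start: pos=(7,-9), heading=270, pen down
FD 13.1: (7,-9) -> (7,-22.1) [heading=270, draw]
LT 180: heading 270 -> 90
LT 270: heading 90 -> 0
LT 90: heading 0 -> 90
RT 90: heading 90 -> 0
FD 8.3: (7,-22.1) -> (15.3,-22.1) [heading=0, draw]
FD 10.2: (15.3,-22.1) -> (25.5,-22.1) [heading=0, draw]
RT 284: heading 0 -> 76
LT 270: heading 76 -> 346
BK 5: (25.5,-22.1) -> (20.649,-20.89) [heading=346, draw]
Final: pos=(20.649,-20.89), heading=346, 4 segment(s) drawn
Segments drawn: 4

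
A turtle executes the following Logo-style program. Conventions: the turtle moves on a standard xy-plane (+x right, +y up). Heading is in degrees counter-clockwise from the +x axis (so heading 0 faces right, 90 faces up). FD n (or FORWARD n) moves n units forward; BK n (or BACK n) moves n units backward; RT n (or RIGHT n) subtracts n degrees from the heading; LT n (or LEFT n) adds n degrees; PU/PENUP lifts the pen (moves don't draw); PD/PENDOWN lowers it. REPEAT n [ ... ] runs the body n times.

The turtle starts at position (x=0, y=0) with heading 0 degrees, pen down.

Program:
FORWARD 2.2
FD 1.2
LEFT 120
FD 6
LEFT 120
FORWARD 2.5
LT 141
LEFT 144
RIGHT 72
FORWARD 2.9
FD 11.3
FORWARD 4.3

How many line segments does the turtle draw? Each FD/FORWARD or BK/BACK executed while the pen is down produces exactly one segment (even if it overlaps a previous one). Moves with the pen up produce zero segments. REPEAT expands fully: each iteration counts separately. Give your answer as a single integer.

Executing turtle program step by step:
Start: pos=(0,0), heading=0, pen down
FD 2.2: (0,0) -> (2.2,0) [heading=0, draw]
FD 1.2: (2.2,0) -> (3.4,0) [heading=0, draw]
LT 120: heading 0 -> 120
FD 6: (3.4,0) -> (0.4,5.196) [heading=120, draw]
LT 120: heading 120 -> 240
FD 2.5: (0.4,5.196) -> (-0.85,3.031) [heading=240, draw]
LT 141: heading 240 -> 21
LT 144: heading 21 -> 165
RT 72: heading 165 -> 93
FD 2.9: (-0.85,3.031) -> (-1.002,5.927) [heading=93, draw]
FD 11.3: (-1.002,5.927) -> (-1.593,17.212) [heading=93, draw]
FD 4.3: (-1.593,17.212) -> (-1.818,21.506) [heading=93, draw]
Final: pos=(-1.818,21.506), heading=93, 7 segment(s) drawn
Segments drawn: 7

Answer: 7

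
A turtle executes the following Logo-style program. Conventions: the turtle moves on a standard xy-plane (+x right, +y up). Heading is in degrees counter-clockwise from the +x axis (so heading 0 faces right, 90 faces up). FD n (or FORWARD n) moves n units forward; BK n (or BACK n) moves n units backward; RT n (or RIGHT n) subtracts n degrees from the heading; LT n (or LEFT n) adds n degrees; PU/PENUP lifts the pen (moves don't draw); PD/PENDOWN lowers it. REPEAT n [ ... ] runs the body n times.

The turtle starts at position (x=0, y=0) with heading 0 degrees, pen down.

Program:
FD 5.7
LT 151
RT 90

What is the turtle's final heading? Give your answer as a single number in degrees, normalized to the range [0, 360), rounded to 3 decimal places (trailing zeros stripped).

Executing turtle program step by step:
Start: pos=(0,0), heading=0, pen down
FD 5.7: (0,0) -> (5.7,0) [heading=0, draw]
LT 151: heading 0 -> 151
RT 90: heading 151 -> 61
Final: pos=(5.7,0), heading=61, 1 segment(s) drawn

Answer: 61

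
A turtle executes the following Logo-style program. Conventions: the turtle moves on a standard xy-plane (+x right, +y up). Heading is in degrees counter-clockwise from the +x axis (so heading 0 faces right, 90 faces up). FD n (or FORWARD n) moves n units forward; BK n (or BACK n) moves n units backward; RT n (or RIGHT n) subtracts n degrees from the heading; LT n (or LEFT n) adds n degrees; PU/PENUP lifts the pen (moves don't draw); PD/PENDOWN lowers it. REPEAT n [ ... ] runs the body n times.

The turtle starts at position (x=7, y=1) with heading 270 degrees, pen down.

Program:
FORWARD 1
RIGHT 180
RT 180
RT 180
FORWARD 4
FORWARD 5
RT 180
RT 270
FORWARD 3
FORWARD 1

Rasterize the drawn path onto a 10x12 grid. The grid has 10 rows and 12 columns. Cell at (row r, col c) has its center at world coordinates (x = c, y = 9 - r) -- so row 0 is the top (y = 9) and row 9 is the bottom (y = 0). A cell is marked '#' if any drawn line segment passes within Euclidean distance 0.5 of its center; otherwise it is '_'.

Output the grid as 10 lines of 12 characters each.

Segment 0: (7,1) -> (7,0)
Segment 1: (7,0) -> (7,4)
Segment 2: (7,4) -> (7,9)
Segment 3: (7,9) -> (10,9)
Segment 4: (10,9) -> (11,9)

Answer: _______#####
_______#____
_______#____
_______#____
_______#____
_______#____
_______#____
_______#____
_______#____
_______#____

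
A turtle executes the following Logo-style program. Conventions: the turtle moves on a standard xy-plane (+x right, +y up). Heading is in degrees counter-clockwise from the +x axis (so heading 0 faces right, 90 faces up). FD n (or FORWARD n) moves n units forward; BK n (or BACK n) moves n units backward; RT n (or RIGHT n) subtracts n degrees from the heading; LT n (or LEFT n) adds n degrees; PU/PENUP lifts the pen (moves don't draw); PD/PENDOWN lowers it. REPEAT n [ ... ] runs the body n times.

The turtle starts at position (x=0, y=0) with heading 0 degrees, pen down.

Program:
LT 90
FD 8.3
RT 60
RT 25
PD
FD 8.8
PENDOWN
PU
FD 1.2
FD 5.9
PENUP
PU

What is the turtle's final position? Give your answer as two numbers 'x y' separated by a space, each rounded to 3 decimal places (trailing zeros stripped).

Answer: 15.839 9.686

Derivation:
Executing turtle program step by step:
Start: pos=(0,0), heading=0, pen down
LT 90: heading 0 -> 90
FD 8.3: (0,0) -> (0,8.3) [heading=90, draw]
RT 60: heading 90 -> 30
RT 25: heading 30 -> 5
PD: pen down
FD 8.8: (0,8.3) -> (8.767,9.067) [heading=5, draw]
PD: pen down
PU: pen up
FD 1.2: (8.767,9.067) -> (9.962,9.172) [heading=5, move]
FD 5.9: (9.962,9.172) -> (15.839,9.686) [heading=5, move]
PU: pen up
PU: pen up
Final: pos=(15.839,9.686), heading=5, 2 segment(s) drawn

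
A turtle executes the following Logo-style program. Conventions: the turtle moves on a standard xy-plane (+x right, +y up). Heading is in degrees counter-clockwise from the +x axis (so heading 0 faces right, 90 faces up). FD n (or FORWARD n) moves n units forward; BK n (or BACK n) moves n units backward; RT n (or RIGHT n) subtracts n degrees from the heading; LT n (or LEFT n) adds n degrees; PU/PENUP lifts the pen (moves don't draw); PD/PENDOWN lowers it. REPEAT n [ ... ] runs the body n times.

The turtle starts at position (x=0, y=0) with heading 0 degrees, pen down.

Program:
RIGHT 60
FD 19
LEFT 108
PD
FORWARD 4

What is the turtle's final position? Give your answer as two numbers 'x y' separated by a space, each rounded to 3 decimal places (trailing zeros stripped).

Answer: 12.177 -13.482

Derivation:
Executing turtle program step by step:
Start: pos=(0,0), heading=0, pen down
RT 60: heading 0 -> 300
FD 19: (0,0) -> (9.5,-16.454) [heading=300, draw]
LT 108: heading 300 -> 48
PD: pen down
FD 4: (9.5,-16.454) -> (12.177,-13.482) [heading=48, draw]
Final: pos=(12.177,-13.482), heading=48, 2 segment(s) drawn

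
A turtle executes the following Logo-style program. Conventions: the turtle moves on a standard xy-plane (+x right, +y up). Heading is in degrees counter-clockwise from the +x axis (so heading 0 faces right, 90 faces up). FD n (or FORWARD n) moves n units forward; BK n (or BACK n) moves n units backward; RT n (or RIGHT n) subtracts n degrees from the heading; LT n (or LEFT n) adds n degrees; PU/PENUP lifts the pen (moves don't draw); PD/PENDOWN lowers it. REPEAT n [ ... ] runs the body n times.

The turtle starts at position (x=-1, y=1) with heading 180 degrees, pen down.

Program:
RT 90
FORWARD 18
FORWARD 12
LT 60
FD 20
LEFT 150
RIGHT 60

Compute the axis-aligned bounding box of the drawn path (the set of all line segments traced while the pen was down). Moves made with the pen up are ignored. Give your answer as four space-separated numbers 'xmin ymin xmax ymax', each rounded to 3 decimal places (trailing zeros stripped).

Answer: -18.321 1 -1 41

Derivation:
Executing turtle program step by step:
Start: pos=(-1,1), heading=180, pen down
RT 90: heading 180 -> 90
FD 18: (-1,1) -> (-1,19) [heading=90, draw]
FD 12: (-1,19) -> (-1,31) [heading=90, draw]
LT 60: heading 90 -> 150
FD 20: (-1,31) -> (-18.321,41) [heading=150, draw]
LT 150: heading 150 -> 300
RT 60: heading 300 -> 240
Final: pos=(-18.321,41), heading=240, 3 segment(s) drawn

Segment endpoints: x in {-18.321, -1, -1, -1}, y in {1, 19, 31, 41}
xmin=-18.321, ymin=1, xmax=-1, ymax=41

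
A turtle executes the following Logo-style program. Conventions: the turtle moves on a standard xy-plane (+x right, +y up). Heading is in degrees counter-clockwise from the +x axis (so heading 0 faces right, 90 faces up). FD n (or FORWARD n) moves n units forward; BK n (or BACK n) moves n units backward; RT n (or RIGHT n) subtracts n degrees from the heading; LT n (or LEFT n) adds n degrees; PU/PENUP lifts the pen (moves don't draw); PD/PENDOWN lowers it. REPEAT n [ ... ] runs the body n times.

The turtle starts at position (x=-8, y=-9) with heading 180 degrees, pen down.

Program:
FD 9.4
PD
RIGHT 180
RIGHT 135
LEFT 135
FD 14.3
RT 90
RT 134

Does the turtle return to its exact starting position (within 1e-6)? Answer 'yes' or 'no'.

Answer: no

Derivation:
Executing turtle program step by step:
Start: pos=(-8,-9), heading=180, pen down
FD 9.4: (-8,-9) -> (-17.4,-9) [heading=180, draw]
PD: pen down
RT 180: heading 180 -> 0
RT 135: heading 0 -> 225
LT 135: heading 225 -> 0
FD 14.3: (-17.4,-9) -> (-3.1,-9) [heading=0, draw]
RT 90: heading 0 -> 270
RT 134: heading 270 -> 136
Final: pos=(-3.1,-9), heading=136, 2 segment(s) drawn

Start position: (-8, -9)
Final position: (-3.1, -9)
Distance = 4.9; >= 1e-6 -> NOT closed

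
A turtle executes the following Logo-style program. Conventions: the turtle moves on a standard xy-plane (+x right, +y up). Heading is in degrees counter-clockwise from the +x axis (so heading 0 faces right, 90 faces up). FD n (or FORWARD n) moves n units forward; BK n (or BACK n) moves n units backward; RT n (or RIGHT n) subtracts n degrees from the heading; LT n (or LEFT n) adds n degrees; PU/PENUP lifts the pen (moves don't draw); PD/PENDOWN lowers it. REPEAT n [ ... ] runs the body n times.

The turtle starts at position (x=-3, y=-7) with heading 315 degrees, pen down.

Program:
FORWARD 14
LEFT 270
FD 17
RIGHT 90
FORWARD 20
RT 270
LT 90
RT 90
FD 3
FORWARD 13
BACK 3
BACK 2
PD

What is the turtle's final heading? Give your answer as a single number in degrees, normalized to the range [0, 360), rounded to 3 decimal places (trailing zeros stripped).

Executing turtle program step by step:
Start: pos=(-3,-7), heading=315, pen down
FD 14: (-3,-7) -> (6.899,-16.899) [heading=315, draw]
LT 270: heading 315 -> 225
FD 17: (6.899,-16.899) -> (-5.121,-28.92) [heading=225, draw]
RT 90: heading 225 -> 135
FD 20: (-5.121,-28.92) -> (-19.263,-14.778) [heading=135, draw]
RT 270: heading 135 -> 225
LT 90: heading 225 -> 315
RT 90: heading 315 -> 225
FD 3: (-19.263,-14.778) -> (-21.385,-16.899) [heading=225, draw]
FD 13: (-21.385,-16.899) -> (-30.577,-26.092) [heading=225, draw]
BK 3: (-30.577,-26.092) -> (-28.456,-23.971) [heading=225, draw]
BK 2: (-28.456,-23.971) -> (-27.042,-22.556) [heading=225, draw]
PD: pen down
Final: pos=(-27.042,-22.556), heading=225, 7 segment(s) drawn

Answer: 225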